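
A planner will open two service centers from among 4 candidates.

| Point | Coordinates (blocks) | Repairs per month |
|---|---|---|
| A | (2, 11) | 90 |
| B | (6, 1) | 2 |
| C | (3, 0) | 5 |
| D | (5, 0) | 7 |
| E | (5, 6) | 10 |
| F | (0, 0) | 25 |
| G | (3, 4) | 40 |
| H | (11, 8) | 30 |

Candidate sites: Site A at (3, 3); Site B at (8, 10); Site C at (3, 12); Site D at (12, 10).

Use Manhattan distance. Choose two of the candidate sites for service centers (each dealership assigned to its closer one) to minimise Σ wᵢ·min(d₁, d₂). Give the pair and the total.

Evaluate every pair (each demand assigned to the nearer of the two):
  {Site A, Site C}: total = 840
  {Site A, Site B}: total = 1080
  {Site A, Site D}: total = 1200
  {Site C, Site D}: total = 1231
  {Site B, Site C}: total = 1268
  {Site B, Site D}: total = 1868
Best pair: {Site A, Site C} with total 840.

{Site A, Site C}, total 840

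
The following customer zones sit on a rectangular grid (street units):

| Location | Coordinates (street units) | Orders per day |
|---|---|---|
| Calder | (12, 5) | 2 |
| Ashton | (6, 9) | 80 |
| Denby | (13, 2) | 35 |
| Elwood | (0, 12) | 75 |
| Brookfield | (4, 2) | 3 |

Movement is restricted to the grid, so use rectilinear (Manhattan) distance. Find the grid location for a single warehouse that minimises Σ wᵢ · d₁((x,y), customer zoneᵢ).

Manhattan distance separates: Σwᵢ(|x−xᵢ|+|y−yᵢ|) = Σwᵢ|x−xᵢ| + Σwᵢ|y−yᵢ|, so x and y are optimised independently as 1-D weighted medians.
Total weight W = 195; half = 97.5.
x-coordinate, sorted with cumulative weight:
  x=0 (Elwood, w=75) cum 75
  x=4 (Brookfield, w=3) cum 78
  x=6 (Ashton, w=80) cum 158  ← median
  x=12 (Calder, w=2) cum 160
  x=13 (Denby, w=35) cum 195
⇒ x* = 6
y-coordinate, sorted with cumulative weight:
  y=2 (Denby, w=35) cum 35
  y=2 (Brookfield, w=3) cum 38
  y=5 (Calder, w=2) cum 40
  y=9 (Ashton, w=80) cum 120  ← median
  y=12 (Elwood, w=75) cum 195
⇒ y* = 9

(6, 9)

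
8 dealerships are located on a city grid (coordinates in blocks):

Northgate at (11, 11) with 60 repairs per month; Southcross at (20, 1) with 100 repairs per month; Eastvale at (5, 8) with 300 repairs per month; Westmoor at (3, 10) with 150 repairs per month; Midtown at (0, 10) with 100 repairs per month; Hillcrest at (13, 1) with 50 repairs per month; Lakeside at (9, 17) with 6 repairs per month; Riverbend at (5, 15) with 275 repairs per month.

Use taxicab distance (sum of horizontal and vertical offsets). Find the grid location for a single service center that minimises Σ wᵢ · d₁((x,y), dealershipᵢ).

Manhattan distance separates: Σwᵢ(|x−xᵢ|+|y−yᵢ|) = Σwᵢ|x−xᵢ| + Σwᵢ|y−yᵢ|, so x and y are optimised independently as 1-D weighted medians.
Total weight W = 1041; half = 520.5.
x-coordinate, sorted with cumulative weight:
  x=0 (Midtown, w=100) cum 100
  x=3 (Westmoor, w=150) cum 250
  x=5 (Eastvale, w=300) cum 550  ← median
  x=5 (Riverbend, w=275) cum 825
  x=9 (Lakeside, w=6) cum 831
  x=11 (Northgate, w=60) cum 891
  x=13 (Hillcrest, w=50) cum 941
  x=20 (Southcross, w=100) cum 1041
⇒ x* = 5
y-coordinate, sorted with cumulative weight:
  y=1 (Southcross, w=100) cum 100
  y=1 (Hillcrest, w=50) cum 150
  y=8 (Eastvale, w=300) cum 450
  y=10 (Westmoor, w=150) cum 600  ← median
  y=10 (Midtown, w=100) cum 700
  y=11 (Northgate, w=60) cum 760
  y=15 (Riverbend, w=275) cum 1035
  y=17 (Lakeside, w=6) cum 1041
⇒ y* = 10

(5, 10)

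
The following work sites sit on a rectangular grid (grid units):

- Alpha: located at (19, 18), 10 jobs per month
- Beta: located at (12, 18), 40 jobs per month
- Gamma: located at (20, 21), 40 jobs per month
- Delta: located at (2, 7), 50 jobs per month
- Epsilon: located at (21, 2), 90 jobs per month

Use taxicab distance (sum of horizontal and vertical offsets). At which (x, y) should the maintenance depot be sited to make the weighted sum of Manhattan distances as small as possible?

(20, 7)

Manhattan distance separates: Σwᵢ(|x−xᵢ|+|y−yᵢ|) = Σwᵢ|x−xᵢ| + Σwᵢ|y−yᵢ|, so x and y are optimised independently as 1-D weighted medians.
Total weight W = 230; half = 115.
x-coordinate, sorted with cumulative weight:
  x=2 (Delta, w=50) cum 50
  x=12 (Beta, w=40) cum 90
  x=19 (Alpha, w=10) cum 100
  x=20 (Gamma, w=40) cum 140  ← median
  x=21 (Epsilon, w=90) cum 230
⇒ x* = 20
y-coordinate, sorted with cumulative weight:
  y=2 (Epsilon, w=90) cum 90
  y=7 (Delta, w=50) cum 140  ← median
  y=18 (Alpha, w=10) cum 150
  y=18 (Beta, w=40) cum 190
  y=21 (Gamma, w=40) cum 230
⇒ y* = 7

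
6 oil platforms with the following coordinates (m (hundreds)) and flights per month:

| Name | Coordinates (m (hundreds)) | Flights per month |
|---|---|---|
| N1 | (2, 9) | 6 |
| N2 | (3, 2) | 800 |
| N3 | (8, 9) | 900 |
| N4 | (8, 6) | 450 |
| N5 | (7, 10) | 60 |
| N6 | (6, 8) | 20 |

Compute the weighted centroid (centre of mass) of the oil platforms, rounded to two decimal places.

(6.15, 5.91)

The minimiser of Σwᵢ‖p−pᵢ‖² is the weighted centroid p* = (Σwᵢpᵢ)/(Σwᵢ).
Σwᵢ = 2236.
Σwᵢxᵢ = 6·2 + 800·3 + 900·8 + 450·8 + 60·7 + 20·6 = 13752.
Σwᵢyᵢ = 6·9 + 800·2 + 900·9 + 450·6 + 60·10 + 20·8 = 13214.
x* = 13752/2236 = 6.15, y* = 13214/2236 = 5.91.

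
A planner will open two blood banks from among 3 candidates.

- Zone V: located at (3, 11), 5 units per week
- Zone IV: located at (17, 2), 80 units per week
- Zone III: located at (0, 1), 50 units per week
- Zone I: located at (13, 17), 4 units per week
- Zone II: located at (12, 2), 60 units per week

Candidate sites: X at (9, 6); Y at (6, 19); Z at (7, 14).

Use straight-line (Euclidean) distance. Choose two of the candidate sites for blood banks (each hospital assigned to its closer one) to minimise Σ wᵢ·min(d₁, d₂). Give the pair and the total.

{X, Z}, total 1582.2

Evaluate every pair (each demand assigned to the nearer of the two):
  {X, Z}: total = 1582.2
  {X, Y}: total = 1598.5
  {Y, Z}: total = 2819.7
Best pair: {X, Z} with total 1582.2.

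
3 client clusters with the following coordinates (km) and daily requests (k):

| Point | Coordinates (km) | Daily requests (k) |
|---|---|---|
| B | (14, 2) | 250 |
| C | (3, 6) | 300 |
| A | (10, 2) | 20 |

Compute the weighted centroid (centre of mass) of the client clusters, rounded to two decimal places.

(8.07, 4.11)

The minimiser of Σwᵢ‖p−pᵢ‖² is the weighted centroid p* = (Σwᵢpᵢ)/(Σwᵢ).
Σwᵢ = 570.
Σwᵢxᵢ = 250·14 + 300·3 + 20·10 = 4600.
Σwᵢyᵢ = 250·2 + 300·6 + 20·2 = 2340.
x* = 4600/570 = 8.07, y* = 2340/570 = 4.11.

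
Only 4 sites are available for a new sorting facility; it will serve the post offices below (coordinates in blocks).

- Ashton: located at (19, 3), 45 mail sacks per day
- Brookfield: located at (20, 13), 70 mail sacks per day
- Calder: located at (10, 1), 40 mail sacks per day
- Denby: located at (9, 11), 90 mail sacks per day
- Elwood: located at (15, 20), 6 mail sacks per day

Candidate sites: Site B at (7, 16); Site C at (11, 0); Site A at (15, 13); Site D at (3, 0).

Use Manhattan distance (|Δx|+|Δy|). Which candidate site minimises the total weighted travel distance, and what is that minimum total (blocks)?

Site A, total 2422 blocks

Total weighted distance at each candidate:
  Site B (7, 16): total = 3667
  Site C (11, 0): total = 3429
  Site A (15, 13): total = 2422
  Site D (3, 0): total = 4997
Minimum is at Site A with total 2422 blocks.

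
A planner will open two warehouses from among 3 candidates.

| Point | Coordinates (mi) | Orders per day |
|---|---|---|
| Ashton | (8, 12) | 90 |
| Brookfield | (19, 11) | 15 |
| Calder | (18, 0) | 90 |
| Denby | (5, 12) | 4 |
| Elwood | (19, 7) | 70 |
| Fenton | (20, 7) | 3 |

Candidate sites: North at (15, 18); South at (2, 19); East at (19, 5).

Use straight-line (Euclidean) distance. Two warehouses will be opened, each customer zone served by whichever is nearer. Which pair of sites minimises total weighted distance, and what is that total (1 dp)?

{South, East}, total 1555.8

Evaluate every pair (each demand assigned to the nearer of the two):
  {South, East}: total = 1555.8
  {North, East}: total = 1572.0
  {North, South}: total = 3479.1
Best pair: {South, East} with total 1555.8.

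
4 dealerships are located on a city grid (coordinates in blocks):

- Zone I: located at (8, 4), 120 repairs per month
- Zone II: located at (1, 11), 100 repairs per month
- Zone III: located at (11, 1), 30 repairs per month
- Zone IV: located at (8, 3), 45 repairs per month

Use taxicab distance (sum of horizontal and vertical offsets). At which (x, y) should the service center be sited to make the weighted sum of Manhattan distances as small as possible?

Manhattan distance separates: Σwᵢ(|x−xᵢ|+|y−yᵢ|) = Σwᵢ|x−xᵢ| + Σwᵢ|y−yᵢ|, so x and y are optimised independently as 1-D weighted medians.
Total weight W = 295; half = 147.5.
x-coordinate, sorted with cumulative weight:
  x=1 (Zone II, w=100) cum 100
  x=8 (Zone I, w=120) cum 220  ← median
  x=8 (Zone IV, w=45) cum 265
  x=11 (Zone III, w=30) cum 295
⇒ x* = 8
y-coordinate, sorted with cumulative weight:
  y=1 (Zone III, w=30) cum 30
  y=3 (Zone IV, w=45) cum 75
  y=4 (Zone I, w=120) cum 195  ← median
  y=11 (Zone II, w=100) cum 295
⇒ y* = 4

(8, 4)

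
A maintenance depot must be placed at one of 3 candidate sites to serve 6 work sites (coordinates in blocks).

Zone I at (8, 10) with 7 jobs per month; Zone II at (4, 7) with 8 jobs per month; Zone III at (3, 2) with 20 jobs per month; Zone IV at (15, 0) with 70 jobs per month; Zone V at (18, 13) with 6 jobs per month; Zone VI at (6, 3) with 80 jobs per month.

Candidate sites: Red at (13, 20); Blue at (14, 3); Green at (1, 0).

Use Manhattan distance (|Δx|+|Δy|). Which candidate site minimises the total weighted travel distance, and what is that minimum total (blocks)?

Blue, total 1447 blocks

Total weighted distance at each candidate:
  Red (13, 20): total = 4373
  Blue (14, 3): total = 1447
  Green (1, 0): total = 2079
Minimum is at Blue with total 1447 blocks.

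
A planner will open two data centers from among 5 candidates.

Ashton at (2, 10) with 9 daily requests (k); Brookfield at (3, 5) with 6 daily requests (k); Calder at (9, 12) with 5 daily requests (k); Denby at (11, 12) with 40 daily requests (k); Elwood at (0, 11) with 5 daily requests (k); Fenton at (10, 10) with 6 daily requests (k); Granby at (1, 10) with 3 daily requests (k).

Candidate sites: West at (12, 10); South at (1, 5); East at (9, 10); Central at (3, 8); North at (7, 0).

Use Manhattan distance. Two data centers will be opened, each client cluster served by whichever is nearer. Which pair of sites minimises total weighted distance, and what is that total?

{West, Central}, total 244

Evaluate every pair (each demand assigned to the nearer of the two):
  {West, Central}: total = 244
  {East, Central}: total = 263
  {West, South}: total = 273
  {South, East}: total = 292
  {West, East}: total = 339
  {East, North}: total = 367
  {West, North}: total = 399
  {South, Central}: total = 665
  {Central, North}: total = 671
  {South, North}: total = 904
Best pair: {West, Central} with total 244.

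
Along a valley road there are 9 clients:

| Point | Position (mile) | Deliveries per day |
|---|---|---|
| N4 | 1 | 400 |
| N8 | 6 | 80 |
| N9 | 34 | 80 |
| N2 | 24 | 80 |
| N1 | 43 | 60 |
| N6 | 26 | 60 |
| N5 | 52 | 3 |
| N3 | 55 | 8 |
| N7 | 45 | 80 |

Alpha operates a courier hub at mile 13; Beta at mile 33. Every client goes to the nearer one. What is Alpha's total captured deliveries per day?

The indifferent point is the midpoint (13+33)/2 = 23; clients left of it (closer to Alpha at 13) go to Alpha, those right go to Beta.
  N4 at 1 (w=400) → Alpha
  N8 at 6 (w=80) → Alpha
  N2 at 24 (w=80) → Beta
  N6 at 26 (w=60) → Beta
  N9 at 34 (w=80) → Beta
  N1 at 43 (w=60) → Beta
  N7 at 45 (w=80) → Beta
  N5 at 52 (w=3) → Beta
  N3 at 55 (w=8) → Beta
Alpha captures 480; Beta captures 371.

480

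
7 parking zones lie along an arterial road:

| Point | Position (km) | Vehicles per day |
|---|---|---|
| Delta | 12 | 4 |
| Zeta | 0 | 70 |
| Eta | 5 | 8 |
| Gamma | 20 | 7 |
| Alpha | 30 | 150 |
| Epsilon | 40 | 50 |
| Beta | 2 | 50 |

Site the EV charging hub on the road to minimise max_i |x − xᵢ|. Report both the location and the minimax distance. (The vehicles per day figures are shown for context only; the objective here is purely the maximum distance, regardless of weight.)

location 20, max distance 20

The 1-center on a line is the midpoint of the two extreme points: leftmost at 0, rightmost at 40.
Optimal location = (0 + 40)/2 = 20; maximum distance = (40 − 0)/2 = 20.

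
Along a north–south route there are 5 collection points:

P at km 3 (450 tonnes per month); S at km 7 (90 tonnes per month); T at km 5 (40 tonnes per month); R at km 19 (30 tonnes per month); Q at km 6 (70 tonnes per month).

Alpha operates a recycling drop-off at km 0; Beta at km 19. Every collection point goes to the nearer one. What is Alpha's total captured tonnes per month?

The indifferent point is the midpoint (0+19)/2 = 9.5; collection points left of it (closer to Alpha at 0) go to Alpha, those right go to Beta.
  P at 3 (w=450) → Alpha
  T at 5 (w=40) → Alpha
  Q at 6 (w=70) → Alpha
  S at 7 (w=90) → Alpha
  R at 19 (w=30) → Beta
Alpha captures 650; Beta captures 30.

650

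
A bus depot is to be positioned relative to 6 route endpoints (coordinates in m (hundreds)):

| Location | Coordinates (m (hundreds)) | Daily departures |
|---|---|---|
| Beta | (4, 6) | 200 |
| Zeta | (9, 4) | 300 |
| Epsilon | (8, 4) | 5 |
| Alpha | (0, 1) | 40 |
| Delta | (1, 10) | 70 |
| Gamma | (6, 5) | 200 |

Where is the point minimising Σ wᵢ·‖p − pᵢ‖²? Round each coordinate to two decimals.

(5.90, 5.10)

The minimiser of Σwᵢ‖p−pᵢ‖² is the weighted centroid p* = (Σwᵢpᵢ)/(Σwᵢ).
Σwᵢ = 815.
Σwᵢxᵢ = 200·4 + 300·9 + 5·8 + 40·0 + 70·1 + 200·6 = 4810.
Σwᵢyᵢ = 200·6 + 300·4 + 5·4 + 40·1 + 70·10 + 200·5 = 4160.
x* = 4810/815 = 5.90, y* = 4160/815 = 5.10.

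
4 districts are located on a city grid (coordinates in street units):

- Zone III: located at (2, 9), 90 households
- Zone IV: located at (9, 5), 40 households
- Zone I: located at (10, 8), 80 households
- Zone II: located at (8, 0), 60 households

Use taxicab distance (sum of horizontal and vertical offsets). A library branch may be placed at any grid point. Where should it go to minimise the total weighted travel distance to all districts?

Manhattan distance separates: Σwᵢ(|x−xᵢ|+|y−yᵢ|) = Σwᵢ|x−xᵢ| + Σwᵢ|y−yᵢ|, so x and y are optimised independently as 1-D weighted medians.
Total weight W = 270; half = 135.
x-coordinate, sorted with cumulative weight:
  x=2 (Zone III, w=90) cum 90
  x=8 (Zone II, w=60) cum 150  ← median
  x=9 (Zone IV, w=40) cum 190
  x=10 (Zone I, w=80) cum 270
⇒ x* = 8
y-coordinate, sorted with cumulative weight:
  y=0 (Zone II, w=60) cum 60
  y=5 (Zone IV, w=40) cum 100
  y=8 (Zone I, w=80) cum 180  ← median
  y=9 (Zone III, w=90) cum 270
⇒ y* = 8

(8, 8)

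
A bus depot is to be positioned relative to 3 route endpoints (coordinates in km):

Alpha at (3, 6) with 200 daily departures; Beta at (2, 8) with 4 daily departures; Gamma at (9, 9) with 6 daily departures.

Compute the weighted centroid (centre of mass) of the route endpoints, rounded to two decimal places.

(3.15, 6.12)

The minimiser of Σwᵢ‖p−pᵢ‖² is the weighted centroid p* = (Σwᵢpᵢ)/(Σwᵢ).
Σwᵢ = 210.
Σwᵢxᵢ = 200·3 + 4·2 + 6·9 = 662.
Σwᵢyᵢ = 200·6 + 4·8 + 6·9 = 1286.
x* = 662/210 = 3.15, y* = 1286/210 = 6.12.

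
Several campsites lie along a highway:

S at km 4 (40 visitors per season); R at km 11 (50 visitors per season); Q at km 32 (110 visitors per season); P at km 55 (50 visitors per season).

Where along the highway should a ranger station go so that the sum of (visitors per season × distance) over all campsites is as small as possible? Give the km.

x = 32

For a sum of weighted absolute distances on a line, the optimum is the weighted median (not the mean). Total weight W = 250; half-weight = 125.
Sort by position and accumulate weight:
  km 4 (S, w=40) → cum 40
  km 11 (R, w=50) → cum 90
  km 32 (Q, w=110) → cum 200  ≥ 125 → median here
  km 55 (P, w=50) → cum 250
Optimal location: km 32.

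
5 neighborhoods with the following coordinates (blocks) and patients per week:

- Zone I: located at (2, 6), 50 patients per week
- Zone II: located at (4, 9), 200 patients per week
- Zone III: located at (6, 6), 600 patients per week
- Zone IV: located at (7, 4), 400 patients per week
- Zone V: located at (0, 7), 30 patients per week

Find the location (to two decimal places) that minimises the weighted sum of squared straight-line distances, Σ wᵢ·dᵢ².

(5.70, 5.87)

The minimiser of Σwᵢ‖p−pᵢ‖² is the weighted centroid p* = (Σwᵢpᵢ)/(Σwᵢ).
Σwᵢ = 1280.
Σwᵢxᵢ = 50·2 + 200·4 + 600·6 + 400·7 + 30·0 = 7300.
Σwᵢyᵢ = 50·6 + 200·9 + 600·6 + 400·4 + 30·7 = 7510.
x* = 7300/1280 = 5.70, y* = 7510/1280 = 5.87.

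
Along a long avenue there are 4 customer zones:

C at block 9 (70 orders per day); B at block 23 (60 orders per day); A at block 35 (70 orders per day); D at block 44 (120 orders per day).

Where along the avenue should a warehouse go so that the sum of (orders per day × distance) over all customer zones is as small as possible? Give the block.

For a sum of weighted absolute distances on a line, the optimum is the weighted median (not the mean). Total weight W = 320; half-weight = 160.
Sort by position and accumulate weight:
  block 9 (C, w=70) → cum 70
  block 23 (B, w=60) → cum 130
  block 35 (A, w=70) → cum 200  ≥ 160 → median here
  block 44 (D, w=120) → cum 320
Optimal location: block 35.

x = 35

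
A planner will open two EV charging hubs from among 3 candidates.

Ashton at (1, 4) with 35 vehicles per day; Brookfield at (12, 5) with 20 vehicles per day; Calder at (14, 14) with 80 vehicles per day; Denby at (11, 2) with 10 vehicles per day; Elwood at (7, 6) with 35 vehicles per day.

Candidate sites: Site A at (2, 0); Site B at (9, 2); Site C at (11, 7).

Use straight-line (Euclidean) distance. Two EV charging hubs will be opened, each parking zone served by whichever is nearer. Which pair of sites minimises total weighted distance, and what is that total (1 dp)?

{Site A, Site C}, total 992.6

Evaluate every pair (each demand assigned to the nearer of the two):
  {Site A, Site C}: total = 992.6
  {Site B, Site C}: total = 1106.9
  {Site A, Site B}: total = 1445.7
Best pair: {Site A, Site C} with total 992.6.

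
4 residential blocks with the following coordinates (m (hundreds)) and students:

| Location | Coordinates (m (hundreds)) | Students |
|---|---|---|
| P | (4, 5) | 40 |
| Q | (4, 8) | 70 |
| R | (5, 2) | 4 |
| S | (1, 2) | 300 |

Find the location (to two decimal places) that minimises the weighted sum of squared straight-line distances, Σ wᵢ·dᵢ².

(1.84, 3.30)

The minimiser of Σwᵢ‖p−pᵢ‖² is the weighted centroid p* = (Σwᵢpᵢ)/(Σwᵢ).
Σwᵢ = 414.
Σwᵢxᵢ = 40·4 + 70·4 + 4·5 + 300·1 = 760.
Σwᵢyᵢ = 40·5 + 70·8 + 4·2 + 300·2 = 1368.
x* = 760/414 = 1.84, y* = 1368/414 = 3.30.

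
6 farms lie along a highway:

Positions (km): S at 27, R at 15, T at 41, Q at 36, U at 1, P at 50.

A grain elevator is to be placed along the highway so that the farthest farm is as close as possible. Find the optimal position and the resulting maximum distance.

location 25.5, max distance 24.5

The 1-center on a line is the midpoint of the two extreme points: leftmost at 1, rightmost at 50.
Optimal location = (1 + 50)/2 = 25.5; maximum distance = (50 − 1)/2 = 24.5.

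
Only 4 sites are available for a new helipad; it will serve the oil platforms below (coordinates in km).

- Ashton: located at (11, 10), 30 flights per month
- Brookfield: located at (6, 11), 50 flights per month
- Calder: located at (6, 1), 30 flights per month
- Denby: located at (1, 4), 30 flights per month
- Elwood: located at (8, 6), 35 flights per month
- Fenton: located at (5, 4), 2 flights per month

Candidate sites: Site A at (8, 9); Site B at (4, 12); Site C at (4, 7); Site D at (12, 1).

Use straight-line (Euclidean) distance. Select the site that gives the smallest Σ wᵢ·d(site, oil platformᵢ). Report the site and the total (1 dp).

Site A, total 858.4 km

Total weighted distance at each candidate:
  Site A (8, 9): total = 858.4
  Site B (4, 12): total = 1190.5
  Site C (4, 7): total = 919.7
  Site D (12, 1): total = 1616.2
Minimum is at Site A with total 858.4 km.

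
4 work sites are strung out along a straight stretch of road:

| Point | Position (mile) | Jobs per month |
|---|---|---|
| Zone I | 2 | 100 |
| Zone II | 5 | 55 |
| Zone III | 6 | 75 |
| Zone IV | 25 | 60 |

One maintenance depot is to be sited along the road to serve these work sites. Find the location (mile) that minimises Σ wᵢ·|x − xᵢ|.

x = 5

For a sum of weighted absolute distances on a line, the optimum is the weighted median (not the mean). Total weight W = 290; half-weight = 145.
Sort by position and accumulate weight:
  mile 2 (Zone I, w=100) → cum 100
  mile 5 (Zone II, w=55) → cum 155  ≥ 145 → median here
  mile 6 (Zone III, w=75) → cum 230
  mile 25 (Zone IV, w=60) → cum 290
Optimal location: mile 5.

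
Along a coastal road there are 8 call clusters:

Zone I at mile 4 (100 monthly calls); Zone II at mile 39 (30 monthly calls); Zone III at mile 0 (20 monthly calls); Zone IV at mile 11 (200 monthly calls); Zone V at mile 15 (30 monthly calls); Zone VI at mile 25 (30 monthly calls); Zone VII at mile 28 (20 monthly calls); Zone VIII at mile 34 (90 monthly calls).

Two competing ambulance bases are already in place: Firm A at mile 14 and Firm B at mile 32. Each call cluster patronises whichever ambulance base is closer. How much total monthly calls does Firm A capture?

350

The indifferent point is the midpoint (14+32)/2 = 23; call clusters left of it (closer to Firm A at 14) go to Firm A, those right go to Firm B.
  Zone III at 0 (w=20) → Firm A
  Zone I at 4 (w=100) → Firm A
  Zone IV at 11 (w=200) → Firm A
  Zone V at 15 (w=30) → Firm A
  Zone VI at 25 (w=30) → Firm B
  Zone VII at 28 (w=20) → Firm B
  Zone VIII at 34 (w=90) → Firm B
  Zone II at 39 (w=30) → Firm B
Firm A captures 350; Firm B captures 170.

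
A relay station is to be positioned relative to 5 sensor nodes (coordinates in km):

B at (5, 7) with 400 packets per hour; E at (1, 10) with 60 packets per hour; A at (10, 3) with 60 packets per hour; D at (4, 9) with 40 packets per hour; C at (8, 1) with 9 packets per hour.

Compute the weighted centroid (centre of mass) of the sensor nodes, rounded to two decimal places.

(5.08, 6.94)

The minimiser of Σwᵢ‖p−pᵢ‖² is the weighted centroid p* = (Σwᵢpᵢ)/(Σwᵢ).
Σwᵢ = 569.
Σwᵢxᵢ = 400·5 + 60·1 + 60·10 + 40·4 + 9·8 = 2892.
Σwᵢyᵢ = 400·7 + 60·10 + 60·3 + 40·9 + 9·1 = 3949.
x* = 2892/569 = 5.08, y* = 3949/569 = 6.94.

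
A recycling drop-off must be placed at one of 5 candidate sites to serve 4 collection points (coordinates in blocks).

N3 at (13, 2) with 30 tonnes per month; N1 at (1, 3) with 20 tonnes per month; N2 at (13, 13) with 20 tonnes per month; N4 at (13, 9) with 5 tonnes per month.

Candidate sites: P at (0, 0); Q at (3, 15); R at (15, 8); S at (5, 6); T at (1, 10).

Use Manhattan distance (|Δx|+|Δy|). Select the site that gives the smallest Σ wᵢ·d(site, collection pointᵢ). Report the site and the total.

Total weighted distance at each candidate:
  P (0, 0): total = 1160
  Q (3, 15): total = 1290
  R (15, 8): total = 775
  S (5, 6): total = 855
  T (1, 10): total = 1105
Minimum is at R with total 775 blocks.

R, total 775 blocks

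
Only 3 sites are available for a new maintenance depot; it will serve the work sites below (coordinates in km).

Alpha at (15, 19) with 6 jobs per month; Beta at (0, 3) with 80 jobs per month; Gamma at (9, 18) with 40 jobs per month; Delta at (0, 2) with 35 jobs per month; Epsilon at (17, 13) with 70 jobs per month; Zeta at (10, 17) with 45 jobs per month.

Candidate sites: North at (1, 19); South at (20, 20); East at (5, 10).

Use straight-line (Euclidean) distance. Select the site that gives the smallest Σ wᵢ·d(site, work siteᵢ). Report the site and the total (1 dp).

Total weighted distance at each candidate:
  North (1, 19): total = 3896.1
  South (20, 20): total = 4522.4
  East (5, 10): total = 2709.8
Minimum is at East with total 2709.8 km.

East, total 2709.8 km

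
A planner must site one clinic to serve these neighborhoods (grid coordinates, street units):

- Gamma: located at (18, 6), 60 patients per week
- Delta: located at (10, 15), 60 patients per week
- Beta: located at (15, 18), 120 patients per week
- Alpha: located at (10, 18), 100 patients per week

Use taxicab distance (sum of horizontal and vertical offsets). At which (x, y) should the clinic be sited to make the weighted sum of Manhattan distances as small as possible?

(15, 18)

Manhattan distance separates: Σwᵢ(|x−xᵢ|+|y−yᵢ|) = Σwᵢ|x−xᵢ| + Σwᵢ|y−yᵢ|, so x and y are optimised independently as 1-D weighted medians.
Total weight W = 340; half = 170.
x-coordinate, sorted with cumulative weight:
  x=10 (Delta, w=60) cum 60
  x=10 (Alpha, w=100) cum 160
  x=15 (Beta, w=120) cum 280  ← median
  x=18 (Gamma, w=60) cum 340
⇒ x* = 15
y-coordinate, sorted with cumulative weight:
  y=6 (Gamma, w=60) cum 60
  y=15 (Delta, w=60) cum 120
  y=18 (Beta, w=120) cum 240  ← median
  y=18 (Alpha, w=100) cum 340
⇒ y* = 18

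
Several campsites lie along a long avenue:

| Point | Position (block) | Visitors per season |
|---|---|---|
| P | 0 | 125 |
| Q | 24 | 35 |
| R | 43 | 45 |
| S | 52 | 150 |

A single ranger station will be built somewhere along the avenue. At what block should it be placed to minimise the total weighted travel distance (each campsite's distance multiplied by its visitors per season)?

x = 43

For a sum of weighted absolute distances on a line, the optimum is the weighted median (not the mean). Total weight W = 355; half-weight = 177.5.
Sort by position and accumulate weight:
  block 0 (P, w=125) → cum 125
  block 24 (Q, w=35) → cum 160
  block 43 (R, w=45) → cum 205  ≥ 177.5 → median here
  block 52 (S, w=150) → cum 355
Optimal location: block 43.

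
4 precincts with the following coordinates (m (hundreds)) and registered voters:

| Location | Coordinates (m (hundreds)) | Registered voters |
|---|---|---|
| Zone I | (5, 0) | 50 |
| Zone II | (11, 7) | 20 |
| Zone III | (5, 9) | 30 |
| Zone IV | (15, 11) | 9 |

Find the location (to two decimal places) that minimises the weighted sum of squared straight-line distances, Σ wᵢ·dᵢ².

(6.93, 4.67)

The minimiser of Σwᵢ‖p−pᵢ‖² is the weighted centroid p* = (Σwᵢpᵢ)/(Σwᵢ).
Σwᵢ = 109.
Σwᵢxᵢ = 50·5 + 20·11 + 30·5 + 9·15 = 755.
Σwᵢyᵢ = 50·0 + 20·7 + 30·9 + 9·11 = 509.
x* = 755/109 = 6.93, y* = 509/109 = 4.67.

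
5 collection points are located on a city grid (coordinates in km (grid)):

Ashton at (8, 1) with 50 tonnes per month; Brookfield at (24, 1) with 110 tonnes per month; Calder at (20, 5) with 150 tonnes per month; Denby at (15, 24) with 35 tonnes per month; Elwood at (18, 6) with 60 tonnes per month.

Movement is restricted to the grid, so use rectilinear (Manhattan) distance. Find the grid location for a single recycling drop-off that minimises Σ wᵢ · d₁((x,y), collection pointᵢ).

Manhattan distance separates: Σwᵢ(|x−xᵢ|+|y−yᵢ|) = Σwᵢ|x−xᵢ| + Σwᵢ|y−yᵢ|, so x and y are optimised independently as 1-D weighted medians.
Total weight W = 405; half = 202.5.
x-coordinate, sorted with cumulative weight:
  x=8 (Ashton, w=50) cum 50
  x=15 (Denby, w=35) cum 85
  x=18 (Elwood, w=60) cum 145
  x=20 (Calder, w=150) cum 295  ← median
  x=24 (Brookfield, w=110) cum 405
⇒ x* = 20
y-coordinate, sorted with cumulative weight:
  y=1 (Ashton, w=50) cum 50
  y=1 (Brookfield, w=110) cum 160
  y=5 (Calder, w=150) cum 310  ← median
  y=6 (Elwood, w=60) cum 370
  y=24 (Denby, w=35) cum 405
⇒ y* = 5

(20, 5)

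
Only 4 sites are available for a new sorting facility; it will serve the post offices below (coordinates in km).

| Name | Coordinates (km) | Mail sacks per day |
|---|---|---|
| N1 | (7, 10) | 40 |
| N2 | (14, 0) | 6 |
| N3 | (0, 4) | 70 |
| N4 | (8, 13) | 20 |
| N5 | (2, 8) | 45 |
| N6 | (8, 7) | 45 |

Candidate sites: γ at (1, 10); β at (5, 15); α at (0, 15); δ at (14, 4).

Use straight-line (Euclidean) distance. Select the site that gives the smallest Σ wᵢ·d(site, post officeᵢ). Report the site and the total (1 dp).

γ, total 1359.8 km

Total weighted distance at each candidate:
  γ (1, 10): total = 1359.8
  β (5, 15): total = 1965.5
  α (0, 15): total = 2238.8
  δ (14, 4): total = 2460.2
Minimum is at γ with total 1359.8 km.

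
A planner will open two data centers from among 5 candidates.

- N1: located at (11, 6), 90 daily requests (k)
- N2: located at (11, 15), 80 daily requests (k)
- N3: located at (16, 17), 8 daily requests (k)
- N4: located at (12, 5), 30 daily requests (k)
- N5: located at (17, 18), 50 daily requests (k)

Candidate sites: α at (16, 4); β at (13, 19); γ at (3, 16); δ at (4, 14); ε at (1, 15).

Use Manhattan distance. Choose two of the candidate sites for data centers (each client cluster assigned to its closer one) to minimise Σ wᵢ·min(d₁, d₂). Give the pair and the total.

Evaluate every pair (each demand assigned to the nearer of the two):
  {α, β}: total = 1550
  {α, δ}: total = 2274
  {α, γ}: total = 2354
  {α, ε}: total = 2434
  {β, γ}: total = 2570
  {β, δ}: total = 2570
  {β, ε}: total = 2570
  {γ, δ}: total = 3412
  {δ, ε}: total = 3470
  {γ, ε}: total = 3852
Best pair: {α, β} with total 1550.

{α, β}, total 1550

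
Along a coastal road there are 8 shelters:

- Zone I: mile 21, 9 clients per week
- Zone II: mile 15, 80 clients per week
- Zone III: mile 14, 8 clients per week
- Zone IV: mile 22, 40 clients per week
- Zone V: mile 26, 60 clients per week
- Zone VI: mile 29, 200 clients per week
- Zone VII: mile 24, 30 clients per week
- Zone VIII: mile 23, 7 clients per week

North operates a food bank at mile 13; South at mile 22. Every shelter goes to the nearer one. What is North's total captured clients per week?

The indifferent point is the midpoint (13+22)/2 = 17.5; shelters left of it (closer to North at 13) go to North, those right go to South.
  Zone III at 14 (w=8) → North
  Zone II at 15 (w=80) → North
  Zone I at 21 (w=9) → South
  Zone IV at 22 (w=40) → South
  Zone VIII at 23 (w=7) → South
  Zone VII at 24 (w=30) → South
  Zone V at 26 (w=60) → South
  Zone VI at 29 (w=200) → South
North captures 88; South captures 346.

88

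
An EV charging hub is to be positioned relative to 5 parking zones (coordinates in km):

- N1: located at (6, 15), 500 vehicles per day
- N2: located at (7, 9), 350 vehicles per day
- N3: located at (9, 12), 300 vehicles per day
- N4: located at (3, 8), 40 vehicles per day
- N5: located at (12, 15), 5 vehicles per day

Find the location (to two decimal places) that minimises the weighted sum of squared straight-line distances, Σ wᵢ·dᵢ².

(6.97, 12.26)

The minimiser of Σwᵢ‖p−pᵢ‖² is the weighted centroid p* = (Σwᵢpᵢ)/(Σwᵢ).
Σwᵢ = 1195.
Σwᵢxᵢ = 500·6 + 350·7 + 300·9 + 40·3 + 5·12 = 8330.
Σwᵢyᵢ = 500·15 + 350·9 + 300·12 + 40·8 + 5·15 = 14645.
x* = 8330/1195 = 6.97, y* = 14645/1195 = 12.26.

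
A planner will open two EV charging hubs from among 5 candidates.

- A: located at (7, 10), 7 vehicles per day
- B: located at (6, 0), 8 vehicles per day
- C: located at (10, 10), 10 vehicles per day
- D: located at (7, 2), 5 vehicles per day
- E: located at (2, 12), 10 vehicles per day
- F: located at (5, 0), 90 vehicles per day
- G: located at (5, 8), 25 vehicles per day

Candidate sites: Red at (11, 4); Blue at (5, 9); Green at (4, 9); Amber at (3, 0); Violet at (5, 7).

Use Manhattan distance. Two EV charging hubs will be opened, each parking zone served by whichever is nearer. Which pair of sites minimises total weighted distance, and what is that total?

Evaluate every pair (each demand assigned to the nearer of the two):
  {Blue, Amber}: total = 400
  {Green, Amber}: total = 432
  {Amber, Violet}: total = 454
  {Red, Amber}: total = 754
  {Blue, Violet}: total = 895
  {Green, Violet}: total = 902
  {Red, Violet}: total = 934
  {Red, Blue}: total = 1078
  {Blue, Green}: total = 1091
  {Red, Green}: total = 1200
Best pair: {Blue, Amber} with total 400.

{Blue, Amber}, total 400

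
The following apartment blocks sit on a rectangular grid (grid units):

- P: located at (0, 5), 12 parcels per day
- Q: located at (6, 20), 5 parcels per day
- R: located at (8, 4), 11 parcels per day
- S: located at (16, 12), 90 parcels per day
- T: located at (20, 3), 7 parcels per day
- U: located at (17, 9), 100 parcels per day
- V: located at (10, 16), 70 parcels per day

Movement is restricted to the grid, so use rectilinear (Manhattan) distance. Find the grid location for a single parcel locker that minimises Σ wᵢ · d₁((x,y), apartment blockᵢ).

(16, 12)

Manhattan distance separates: Σwᵢ(|x−xᵢ|+|y−yᵢ|) = Σwᵢ|x−xᵢ| + Σwᵢ|y−yᵢ|, so x and y are optimised independently as 1-D weighted medians.
Total weight W = 295; half = 147.5.
x-coordinate, sorted with cumulative weight:
  x=0 (P, w=12) cum 12
  x=6 (Q, w=5) cum 17
  x=8 (R, w=11) cum 28
  x=10 (V, w=70) cum 98
  x=16 (S, w=90) cum 188  ← median
  x=17 (U, w=100) cum 288
  x=20 (T, w=7) cum 295
⇒ x* = 16
y-coordinate, sorted with cumulative weight:
  y=3 (T, w=7) cum 7
  y=4 (R, w=11) cum 18
  y=5 (P, w=12) cum 30
  y=9 (U, w=100) cum 130
  y=12 (S, w=90) cum 220  ← median
  y=16 (V, w=70) cum 290
  y=20 (Q, w=5) cum 295
⇒ y* = 12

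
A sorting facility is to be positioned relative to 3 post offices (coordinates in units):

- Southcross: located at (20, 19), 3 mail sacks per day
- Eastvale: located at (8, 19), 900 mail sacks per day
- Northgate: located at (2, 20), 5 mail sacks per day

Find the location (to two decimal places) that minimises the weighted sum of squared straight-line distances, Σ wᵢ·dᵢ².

(8.01, 19.01)

The minimiser of Σwᵢ‖p−pᵢ‖² is the weighted centroid p* = (Σwᵢpᵢ)/(Σwᵢ).
Σwᵢ = 908.
Σwᵢxᵢ = 3·20 + 900·8 + 5·2 = 7270.
Σwᵢyᵢ = 3·19 + 900·19 + 5·20 = 17257.
x* = 7270/908 = 8.01, y* = 17257/908 = 19.01.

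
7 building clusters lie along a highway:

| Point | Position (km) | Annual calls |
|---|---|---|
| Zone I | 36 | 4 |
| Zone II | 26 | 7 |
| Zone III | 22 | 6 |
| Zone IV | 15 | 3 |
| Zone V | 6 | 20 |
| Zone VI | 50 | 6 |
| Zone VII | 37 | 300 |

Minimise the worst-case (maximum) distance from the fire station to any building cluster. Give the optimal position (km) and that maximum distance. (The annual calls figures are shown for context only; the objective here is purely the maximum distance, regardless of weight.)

location 28, max distance 22

The 1-center on a line is the midpoint of the two extreme points: leftmost at 6, rightmost at 50.
Optimal location = (6 + 50)/2 = 28; maximum distance = (50 − 6)/2 = 22.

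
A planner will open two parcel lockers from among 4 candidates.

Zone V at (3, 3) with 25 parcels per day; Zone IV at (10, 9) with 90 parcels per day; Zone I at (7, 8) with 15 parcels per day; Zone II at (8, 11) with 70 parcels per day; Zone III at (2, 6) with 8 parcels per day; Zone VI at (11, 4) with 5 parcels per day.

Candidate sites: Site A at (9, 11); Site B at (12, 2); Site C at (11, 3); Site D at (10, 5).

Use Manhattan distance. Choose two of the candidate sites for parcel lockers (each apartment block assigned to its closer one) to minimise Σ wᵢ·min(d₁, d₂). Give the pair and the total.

{Site A, Site C}, total 716

Evaluate every pair (each demand assigned to the nearer of the two):
  {Site A, Site C}: total = 716
  {Site A, Site D}: total = 722
  {Site A, Site B}: total = 776
  {Site C, Site D}: total = 1287
  {Site B, Site D}: total = 1317
  {Site B, Site C}: total = 1836
Best pair: {Site A, Site C} with total 716.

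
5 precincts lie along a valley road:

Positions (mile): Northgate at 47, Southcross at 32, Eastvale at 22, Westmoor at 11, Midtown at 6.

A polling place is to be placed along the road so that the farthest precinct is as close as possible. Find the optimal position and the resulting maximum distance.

location 26.5, max distance 20.5

The 1-center on a line is the midpoint of the two extreme points: leftmost at 6, rightmost at 47.
Optimal location = (6 + 47)/2 = 26.5; maximum distance = (47 − 6)/2 = 20.5.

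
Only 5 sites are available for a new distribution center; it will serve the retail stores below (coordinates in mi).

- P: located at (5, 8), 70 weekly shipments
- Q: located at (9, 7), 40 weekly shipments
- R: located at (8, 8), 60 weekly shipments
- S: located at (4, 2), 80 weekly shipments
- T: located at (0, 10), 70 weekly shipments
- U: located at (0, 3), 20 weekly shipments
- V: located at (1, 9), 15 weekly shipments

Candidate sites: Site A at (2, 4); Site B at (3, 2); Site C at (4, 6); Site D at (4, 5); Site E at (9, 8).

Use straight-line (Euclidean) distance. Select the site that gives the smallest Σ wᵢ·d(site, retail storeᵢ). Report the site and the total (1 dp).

Site C, total 1508.4 mi

Total weighted distance at each candidate:
  Site A (2, 4): total = 1877.5
  Site B (3, 2): total = 2074.3
  Site C (4, 6): total = 1508.4
  Site D (4, 5): total = 1589.4
  Site E (9, 8): total = 1977.0
Minimum is at Site C with total 1508.4 mi.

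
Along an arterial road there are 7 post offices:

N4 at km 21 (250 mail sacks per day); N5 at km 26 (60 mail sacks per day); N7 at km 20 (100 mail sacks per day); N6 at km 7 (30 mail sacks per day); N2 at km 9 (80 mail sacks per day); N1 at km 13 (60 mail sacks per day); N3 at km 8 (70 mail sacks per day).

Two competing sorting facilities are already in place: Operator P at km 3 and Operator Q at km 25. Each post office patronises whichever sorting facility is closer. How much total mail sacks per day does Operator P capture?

The indifferent point is the midpoint (3+25)/2 = 14; post offices left of it (closer to Operator P at 3) go to Operator P, those right go to Operator Q.
  N6 at 7 (w=30) → Operator P
  N3 at 8 (w=70) → Operator P
  N2 at 9 (w=80) → Operator P
  N1 at 13 (w=60) → Operator P
  N7 at 20 (w=100) → Operator Q
  N4 at 21 (w=250) → Operator Q
  N5 at 26 (w=60) → Operator Q
Operator P captures 240; Operator Q captures 410.

240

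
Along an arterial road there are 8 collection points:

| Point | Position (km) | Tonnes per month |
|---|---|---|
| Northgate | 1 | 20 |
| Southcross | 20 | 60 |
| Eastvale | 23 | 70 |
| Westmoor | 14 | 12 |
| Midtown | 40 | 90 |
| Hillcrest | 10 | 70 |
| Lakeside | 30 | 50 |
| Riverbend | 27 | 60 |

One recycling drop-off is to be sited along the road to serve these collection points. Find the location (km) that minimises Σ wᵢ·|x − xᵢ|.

x = 23

For a sum of weighted absolute distances on a line, the optimum is the weighted median (not the mean). Total weight W = 432; half-weight = 216.
Sort by position and accumulate weight:
  km 1 (Northgate, w=20) → cum 20
  km 10 (Hillcrest, w=70) → cum 90
  km 14 (Westmoor, w=12) → cum 102
  km 20 (Southcross, w=60) → cum 162
  km 23 (Eastvale, w=70) → cum 232  ≥ 216 → median here
  km 27 (Riverbend, w=60) → cum 292
  km 30 (Lakeside, w=50) → cum 342
  km 40 (Midtown, w=90) → cum 432
Optimal location: km 23.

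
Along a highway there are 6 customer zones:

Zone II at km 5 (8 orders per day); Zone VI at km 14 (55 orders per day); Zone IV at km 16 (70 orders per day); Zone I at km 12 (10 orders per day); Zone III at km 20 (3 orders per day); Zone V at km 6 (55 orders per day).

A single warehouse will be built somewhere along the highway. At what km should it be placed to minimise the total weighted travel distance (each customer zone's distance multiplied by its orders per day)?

x = 14

For a sum of weighted absolute distances on a line, the optimum is the weighted median (not the mean). Total weight W = 201; half-weight = 100.5.
Sort by position and accumulate weight:
  km 5 (Zone II, w=8) → cum 8
  km 6 (Zone V, w=55) → cum 63
  km 12 (Zone I, w=10) → cum 73
  km 14 (Zone VI, w=55) → cum 128  ≥ 100.5 → median here
  km 16 (Zone IV, w=70) → cum 198
  km 20 (Zone III, w=3) → cum 201
Optimal location: km 14.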